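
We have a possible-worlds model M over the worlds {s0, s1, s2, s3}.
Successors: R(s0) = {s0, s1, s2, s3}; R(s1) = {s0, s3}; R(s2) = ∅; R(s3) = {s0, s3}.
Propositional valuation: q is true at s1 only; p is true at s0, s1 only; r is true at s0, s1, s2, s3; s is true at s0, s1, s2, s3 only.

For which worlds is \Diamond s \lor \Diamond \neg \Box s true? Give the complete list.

Let φ = \Diamond s \lor \Diamond \neg \Box s. Evaluate φ at each world:
  s0 (successors {s0, s1, s2, s3}): φ is true.
  s1 (successors {s0, s3}): φ is true.
  s2 (successors ∅): φ is false.
  s3 (successors {s0, s3}): φ is true.
For instance, at s1:
  At s1: \Diamond s is true, \Diamond \neg \Box s is false, so \Diamond s \lor \Diamond \neg \Box s is true.
    At s1: \Diamond s requires s at some successor in {s0, s3}.
      s holds at s0, so \Diamond s is true at s1.
    At s1: \Diamond \neg \Box s requires \neg \Box s at some successor in {s0, s3}.
      At s0: \neg \Box s is false.
      At s3: \neg \Box s is false.
    So \Diamond \neg \Box s is false at s1.
Satisfying worlds: {s0, s1, s3}

s0, s1, s3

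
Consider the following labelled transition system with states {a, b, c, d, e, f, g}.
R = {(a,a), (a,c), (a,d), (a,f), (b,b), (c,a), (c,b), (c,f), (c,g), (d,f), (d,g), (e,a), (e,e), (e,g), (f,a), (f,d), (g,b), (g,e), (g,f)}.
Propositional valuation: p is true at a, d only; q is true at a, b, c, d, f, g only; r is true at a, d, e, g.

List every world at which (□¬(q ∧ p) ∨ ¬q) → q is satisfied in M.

a, b, c, d, f, g

Let φ = (□¬(q ∧ p) ∨ ¬q) → q. Evaluate φ at each world:
  a (successors {a, c, d, f}): φ is true.
  b (successors {b}): φ is true.
  c (successors {a, b, f, g}): φ is true.
  d (successors {f, g}): φ is true.
  e (successors {a, e, g}): φ is false.
  f (successors {a, d}): φ is true.
  g (successors {b, e, f}): φ is true.
For instance, at a:
  At a: □¬(q ∧ p) ∨ ¬q is false, q is true, so (□¬(q ∧ p) ∨ ¬q) → q is true.
    At a: □¬(q ∧ p) is false, ¬q is false, so □¬(q ∧ p) ∨ ¬q is false.
      At a: □¬(q ∧ p) requires ¬(q ∧ p) at every successor {a, c, d, f}.
        ¬(q ∧ p) fails at a, so □¬(q ∧ p) is false at a.
Satisfying worlds: {a, b, c, d, f, g}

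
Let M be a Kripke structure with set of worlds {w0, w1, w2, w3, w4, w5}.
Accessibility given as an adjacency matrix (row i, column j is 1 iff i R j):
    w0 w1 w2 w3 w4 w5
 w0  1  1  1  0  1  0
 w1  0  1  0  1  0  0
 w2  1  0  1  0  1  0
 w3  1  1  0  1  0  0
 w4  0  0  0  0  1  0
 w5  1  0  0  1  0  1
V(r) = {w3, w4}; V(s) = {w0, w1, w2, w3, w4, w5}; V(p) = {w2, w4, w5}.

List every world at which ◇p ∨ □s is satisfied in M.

Let φ = ◇p ∨ □s. Evaluate φ at each world:
  w0 (successors {w0, w1, w2, w4}): φ is true.
  w1 (successors {w1, w3}): φ is true.
  w2 (successors {w0, w2, w4}): φ is true.
  w3 (successors {w0, w1, w3}): φ is true.
  w4 (successors {w4}): φ is true.
  w5 (successors {w0, w3, w5}): φ is true.
For instance, at w0:
  At w0: ◇p is true, □s is true, so ◇p ∨ □s is true.
    At w0: ◇p requires p at some successor in {w0, w1, w2, w4}.
      p holds at w2, so ◇p is true at w0.
    At w0: □s requires s at every successor {w0, w1, w2, w4}.
      At w0: s is true.
      At w1: s is true.
      At w2: s is true.
      At w4: s is true.
    So □s is true at w0.
Satisfying worlds: {w0, w1, w2, w3, w4, w5}

w0, w1, w2, w3, w4, w5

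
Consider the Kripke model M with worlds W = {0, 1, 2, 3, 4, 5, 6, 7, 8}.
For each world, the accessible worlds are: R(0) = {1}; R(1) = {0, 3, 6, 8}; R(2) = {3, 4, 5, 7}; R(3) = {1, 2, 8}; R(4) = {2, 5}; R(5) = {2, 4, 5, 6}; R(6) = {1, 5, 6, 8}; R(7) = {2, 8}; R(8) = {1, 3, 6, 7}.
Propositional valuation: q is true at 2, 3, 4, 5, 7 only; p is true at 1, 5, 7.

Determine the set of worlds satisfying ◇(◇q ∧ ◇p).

1, 2, 3, 4, 5, 6, 7, 8

Let φ = ◇(◇q ∧ ◇p). Evaluate φ at each world:
  0 (successors {1}): φ is false.
  1 (successors {0, 3, 6, 8}): φ is true.
  2 (successors {3, 4, 5, 7}): φ is true.
  3 (successors {1, 2, 8}): φ is true.
  4 (successors {2, 5}): φ is true.
  5 (successors {2, 4, 5, 6}): φ is true.
  6 (successors {1, 5, 6, 8}): φ is true.
  7 (successors {2, 8}): φ is true.
  8 (successors {1, 3, 6, 7}): φ is true.
For instance, at 3:
  At 3: ◇(◇q ∧ ◇p) requires ◇q ∧ ◇p at some successor in {1, 2, 8}.
    ◇q ∧ ◇p holds at 2, so ◇(◇q ∧ ◇p) is true at 3.
      At 2: ◇q is true, ◇p is true, so ◇q ∧ ◇p is true.
Satisfying worlds: {1, 2, 3, 4, 5, 6, 7, 8}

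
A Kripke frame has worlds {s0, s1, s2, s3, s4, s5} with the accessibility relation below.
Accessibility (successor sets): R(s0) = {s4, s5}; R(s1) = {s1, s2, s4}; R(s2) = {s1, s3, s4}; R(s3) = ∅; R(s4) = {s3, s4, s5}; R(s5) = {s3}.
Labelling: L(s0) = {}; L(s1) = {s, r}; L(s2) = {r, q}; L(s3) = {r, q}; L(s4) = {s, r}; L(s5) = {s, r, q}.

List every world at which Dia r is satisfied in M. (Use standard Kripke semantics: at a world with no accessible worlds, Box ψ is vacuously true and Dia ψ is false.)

s0, s1, s2, s4, s5

Let φ = Dia r. Evaluate φ at each world:
  s0 (successors {s4, s5}): φ is true.
  s1 (successors {s1, s2, s4}): φ is true.
  s2 (successors {s1, s3, s4}): φ is true.
  s3 (successors ∅): φ is false.
  s4 (successors {s3, s4, s5}): φ is true.
  s5 (successors {s3}): φ is true.
For instance, at s0:
  At s0: Dia r requires r at some successor in {s4, s5}.
    r holds at s4, so Dia r is true at s0.
Satisfying worlds: {s0, s1, s2, s4, s5}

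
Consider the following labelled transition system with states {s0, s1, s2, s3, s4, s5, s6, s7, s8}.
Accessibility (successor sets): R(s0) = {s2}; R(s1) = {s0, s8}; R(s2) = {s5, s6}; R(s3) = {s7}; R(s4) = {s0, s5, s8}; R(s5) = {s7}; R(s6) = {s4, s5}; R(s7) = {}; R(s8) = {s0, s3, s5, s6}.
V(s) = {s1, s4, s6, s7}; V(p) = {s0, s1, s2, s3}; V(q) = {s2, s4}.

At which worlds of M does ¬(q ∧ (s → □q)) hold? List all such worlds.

s0, s1, s3, s4, s5, s6, s7, s8

Recall that □ψ holds at a world iff ψ holds at every accessible world, and ◇ψ holds iff ψ holds at some accessible world.
Let φ = ¬(q ∧ (s → □q)). Evaluate φ at each world:
  s0 (successors {s2}): φ is true.
  s1 (successors {s0, s8}): φ is true.
  s2 (successors {s5, s6}): φ is false.
  s3 (successors {s7}): φ is true.
  s4 (successors {s0, s5, s8}): φ is true.
  s5 (successors {s7}): φ is true.
  s6 (successors {s4, s5}): φ is true.
  s7 (successors ∅): φ is true.
  s8 (successors {s0, s3, s5, s6}): φ is true.
For instance, at s0:
  At s0: q ∧ (s → □q) is false, so ¬(q ∧ (s → □q)) is true.
    At s0: q is false, s → □q is true, so q ∧ (s → □q) is false.
      At s0: s is false, □q is true, so s → □q is true.
Satisfying worlds: {s0, s1, s3, s4, s5, s6, s7, s8}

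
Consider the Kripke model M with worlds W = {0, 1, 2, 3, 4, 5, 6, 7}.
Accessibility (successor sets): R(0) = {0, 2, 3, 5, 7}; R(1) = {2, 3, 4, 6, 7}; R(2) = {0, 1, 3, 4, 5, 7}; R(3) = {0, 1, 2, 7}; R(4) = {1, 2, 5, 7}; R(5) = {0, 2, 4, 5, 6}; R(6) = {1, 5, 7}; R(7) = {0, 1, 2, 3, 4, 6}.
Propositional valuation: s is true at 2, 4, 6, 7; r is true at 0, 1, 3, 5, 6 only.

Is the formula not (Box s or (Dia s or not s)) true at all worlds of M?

Let φ = not (Box s or (Dia s or not s)). Evaluate φ at each world:
  0 (successors {0, 2, 3, 5, 7}): φ is false.
  1 (successors {2, 3, 4, 6, 7}): φ is false.
  2 (successors {0, 1, 3, 4, 5, 7}): φ is false.
  3 (successors {0, 1, 2, 7}): φ is false.
  4 (successors {1, 2, 5, 7}): φ is false.
  5 (successors {0, 2, 4, 5, 6}): φ is false.
  6 (successors {1, 5, 7}): φ is false.
  7 (successors {0, 1, 2, 3, 4, 6}): φ is false.
Detail at 0 (counterexample):
  At 0: Box s or (Dia s or not s) is true, so not (Box s or (Dia s or not s)) is false.
    At 0: Box s is false, Dia s or not s is true, so Box s or (Dia s or not s) is true.
      At 0: Box s requires s at every successor {0, 2, 3, 5, 7}.
        s fails at 0, so Box s is false at 0.
      At 0: Dia s is true, not s is true, so Dia s or not s is true.

No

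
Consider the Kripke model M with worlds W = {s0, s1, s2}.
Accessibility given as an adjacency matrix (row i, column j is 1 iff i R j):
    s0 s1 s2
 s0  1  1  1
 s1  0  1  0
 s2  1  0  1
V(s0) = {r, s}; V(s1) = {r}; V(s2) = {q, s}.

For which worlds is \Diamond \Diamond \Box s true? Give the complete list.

s0, s2

Recall that \Box ψ holds at a world iff ψ holds at every accessible world, and \Diamond ψ holds iff ψ holds at some accessible world.
Let φ = \Diamond \Diamond \Box s. Evaluate φ at each world:
  s0 (successors {s0, s1, s2}): φ is true.
  s1 (successors {s1}): φ is false.
  s2 (successors {s0, s2}): φ is true.
For instance, at s1:
  At s1: \Diamond \Diamond \Box s requires \Diamond \Box s at some successor in {s1}.
    At s1: \Diamond \Box s is false.
  So \Diamond \Diamond \Box s is false at s1.
Satisfying worlds: {s0, s2}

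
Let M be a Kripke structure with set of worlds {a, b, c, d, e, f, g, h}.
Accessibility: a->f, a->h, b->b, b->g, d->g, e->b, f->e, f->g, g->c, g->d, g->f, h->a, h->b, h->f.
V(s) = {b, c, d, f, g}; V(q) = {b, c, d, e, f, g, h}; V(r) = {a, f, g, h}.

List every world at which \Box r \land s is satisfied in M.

Let φ = \Box r \land s. Evaluate φ at each world:
  a (successors {f, h}): φ is false.
  b (successors {b, g}): φ is false.
  c (successors ∅): φ is true.
  d (successors {g}): φ is true.
  e (successors {b}): φ is false.
  f (successors {e, g}): φ is false.
  g (successors {c, d, f}): φ is false.
  h (successors {a, b, f}): φ is false.
For instance, at h:
  At h: \Box r is false, s is false, so \Box r \land s is false.
    At h: \Box r requires r at every successor {a, b, f}.
      r fails at b, so \Box r is false at h.
Satisfying worlds: {c, d}

c, d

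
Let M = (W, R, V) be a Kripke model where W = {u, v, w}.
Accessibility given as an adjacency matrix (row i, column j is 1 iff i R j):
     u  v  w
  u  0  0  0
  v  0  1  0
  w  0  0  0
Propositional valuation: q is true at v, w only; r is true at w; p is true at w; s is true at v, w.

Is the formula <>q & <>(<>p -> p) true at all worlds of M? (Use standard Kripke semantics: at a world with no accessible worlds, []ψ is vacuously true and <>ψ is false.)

Let φ = <>q & <>(<>p -> p). Evaluate φ at each world:
  u (successors ∅): φ is false.
  v (successors {v}): φ is true.
  w (successors ∅): φ is false.
Detail at u (counterexample):
  At u: <>q is false, <>(<>p -> p) is false, so <>q & <>(<>p -> p) is false.
    At u: no accessible worlds, so <>q is false.
    At u: no accessible worlds, so <>(<>p -> p) is false.

No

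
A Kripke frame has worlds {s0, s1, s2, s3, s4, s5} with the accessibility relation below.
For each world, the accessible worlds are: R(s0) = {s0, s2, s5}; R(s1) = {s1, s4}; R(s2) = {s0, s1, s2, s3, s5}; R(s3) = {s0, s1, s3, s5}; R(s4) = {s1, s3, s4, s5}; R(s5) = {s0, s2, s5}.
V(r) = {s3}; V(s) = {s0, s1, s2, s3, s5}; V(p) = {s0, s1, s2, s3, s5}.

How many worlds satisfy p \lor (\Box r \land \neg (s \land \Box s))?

Recall that \Box ψ holds at a world iff ψ holds at every accessible world, and \Diamond ψ holds iff ψ holds at some accessible world.
Let φ = p \lor (\Box r \land \neg (s \land \Box s)). Evaluate φ at each world:
  s0 (successors {s0, s2, s5}): φ is true.
  s1 (successors {s1, s4}): φ is true.
  s2 (successors {s0, s1, s2, s3, s5}): φ is true.
  s3 (successors {s0, s1, s3, s5}): φ is true.
  s4 (successors {s1, s3, s4, s5}): φ is false.
  s5 (successors {s0, s2, s5}): φ is true.
For instance, at s4:
  At s4: p is false, \Box r \land \neg (s \land \Box s) is false, so p \lor (\Box r \land \neg (s \land \Box s)) is false.
    At s4: \Box r is false, \neg (s \land \Box s) is true, so \Box r \land \neg (s \land \Box s) is false.
      At s4: \Box r requires r at every successor {s1, s3, s4, s5}.
        r fails at s1, so \Box r is false at s4.
      At s4: s \land \Box s is false, so \neg (s \land \Box s) is true.
Satisfying worlds: {s0, s1, s2, s3, s5}

5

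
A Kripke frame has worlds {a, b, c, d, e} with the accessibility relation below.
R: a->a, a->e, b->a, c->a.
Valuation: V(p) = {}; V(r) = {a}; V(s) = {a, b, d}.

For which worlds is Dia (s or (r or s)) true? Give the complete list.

a, b, c

Recall that Dia ψ holds at a world iff ψ holds at some accessible world.
Let φ = Dia (s or (r or s)). Evaluate φ at each world:
  a (successors {a, e}): φ is true.
  b (successors {a}): φ is true.
  c (successors {a}): φ is true.
  d (successors ∅): φ is false.
  e (successors ∅): φ is false.
For instance, at c:
  At c: Dia (s or (r or s)) requires s or (r or s) at some successor in {a}.
    s or (r or s) holds at a, so Dia (s or (r or s)) is true at c.
Satisfying worlds: {a, b, c}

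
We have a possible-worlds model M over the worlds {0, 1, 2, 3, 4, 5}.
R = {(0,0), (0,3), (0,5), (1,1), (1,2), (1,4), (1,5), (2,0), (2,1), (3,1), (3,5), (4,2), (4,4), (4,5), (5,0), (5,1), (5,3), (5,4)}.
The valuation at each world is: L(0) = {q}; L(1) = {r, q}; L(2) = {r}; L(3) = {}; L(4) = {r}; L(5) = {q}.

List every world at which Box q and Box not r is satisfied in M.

Let φ = Box q and Box not r. Evaluate φ at each world:
  0 (successors {0, 3, 5}): φ is false.
  1 (successors {1, 2, 4, 5}): φ is false.
  2 (successors {0, 1}): φ is false.
  3 (successors {1, 5}): φ is false.
  4 (successors {2, 4, 5}): φ is false.
  5 (successors {0, 1, 3, 4}): φ is false.
For instance, at 5:
  At 5: Box q is false, Box not r is false, so Box q and Box not r is false.
    At 5: Box q requires q at every successor {0, 1, 3, 4}.
      q fails at 3, so Box q is false at 5.
    At 5: Box not r requires not r at every successor {0, 1, 3, 4}.
      not r fails at 1, so Box not r is false at 5.
Satisfying worlds: none.

none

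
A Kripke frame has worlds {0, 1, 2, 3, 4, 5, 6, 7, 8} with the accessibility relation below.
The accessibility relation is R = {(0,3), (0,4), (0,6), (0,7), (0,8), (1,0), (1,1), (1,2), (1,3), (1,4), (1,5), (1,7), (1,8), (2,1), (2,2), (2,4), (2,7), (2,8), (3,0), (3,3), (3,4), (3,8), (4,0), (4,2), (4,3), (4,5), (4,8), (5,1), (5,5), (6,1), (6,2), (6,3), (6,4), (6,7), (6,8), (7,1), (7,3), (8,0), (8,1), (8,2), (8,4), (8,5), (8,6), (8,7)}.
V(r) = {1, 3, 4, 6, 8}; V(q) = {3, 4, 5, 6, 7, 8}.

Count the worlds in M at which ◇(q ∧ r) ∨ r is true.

8

Let φ = ◇(q ∧ r) ∨ r. Evaluate φ at each world:
  0 (successors {3, 4, 6, 7, 8}): φ is true.
  1 (successors {0, 1, 2, 3, 4, 5, 7, 8}): φ is true.
  2 (successors {1, 2, 4, 7, 8}): φ is true.
  3 (successors {0, 3, 4, 8}): φ is true.
  4 (successors {0, 2, 3, 5, 8}): φ is true.
  5 (successors {1, 5}): φ is false.
  6 (successors {1, 2, 3, 4, 7, 8}): φ is true.
  7 (successors {1, 3}): φ is true.
  8 (successors {0, 1, 2, 4, 5, 6, 7}): φ is true.
For instance, at 6:
  At 6: ◇(q ∧ r) is true, r is true, so ◇(q ∧ r) ∨ r is true.
    At 6: ◇(q ∧ r) requires q ∧ r at some successor in {1, 2, 3, 4, 7, 8}.
      q ∧ r holds at 3, so ◇(q ∧ r) is true at 6.
Satisfying worlds: {0, 1, 2, 3, 4, 6, 7, 8}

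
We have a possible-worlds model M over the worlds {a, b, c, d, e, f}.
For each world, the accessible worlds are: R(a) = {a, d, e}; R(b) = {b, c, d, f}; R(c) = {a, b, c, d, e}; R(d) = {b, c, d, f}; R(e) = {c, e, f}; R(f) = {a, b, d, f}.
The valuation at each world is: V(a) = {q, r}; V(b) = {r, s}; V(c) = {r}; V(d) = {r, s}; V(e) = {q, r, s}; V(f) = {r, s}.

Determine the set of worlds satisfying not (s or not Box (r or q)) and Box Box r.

Recall that Box ψ holds at a world iff ψ holds at every accessible world, and Dia ψ holds iff ψ holds at some accessible world.
Let φ = not (s or not Box (r or q)) and Box Box r. Evaluate φ at each world:
  a (successors {a, d, e}): φ is true.
  b (successors {b, c, d, f}): φ is false.
  c (successors {a, b, c, d, e}): φ is true.
  d (successors {b, c, d, f}): φ is false.
  e (successors {c, e, f}): φ is false.
  f (successors {a, b, d, f}): φ is false.
For instance, at c:
  At c: not (s or not Box (r or q)) is true, Box Box r is true, so not (s or not Box (r or q)) and Box Box r is true.
    At c: s or not Box (r or q) is false, so not (s or not Box (r or q)) is true.
      At c: s is false, not Box (r or q) is false, so s or not Box (r or q) is false.
    At c: Box Box r requires Box r at every successor {a, b, c, d, e}.
      At a: Box r is true.
      At b: Box r is true.
      At c: Box r is true.
      At d: Box r is true.
      At e: Box r is true.
    So Box Box r is true at c.
Satisfying worlds: {a, c}

a, c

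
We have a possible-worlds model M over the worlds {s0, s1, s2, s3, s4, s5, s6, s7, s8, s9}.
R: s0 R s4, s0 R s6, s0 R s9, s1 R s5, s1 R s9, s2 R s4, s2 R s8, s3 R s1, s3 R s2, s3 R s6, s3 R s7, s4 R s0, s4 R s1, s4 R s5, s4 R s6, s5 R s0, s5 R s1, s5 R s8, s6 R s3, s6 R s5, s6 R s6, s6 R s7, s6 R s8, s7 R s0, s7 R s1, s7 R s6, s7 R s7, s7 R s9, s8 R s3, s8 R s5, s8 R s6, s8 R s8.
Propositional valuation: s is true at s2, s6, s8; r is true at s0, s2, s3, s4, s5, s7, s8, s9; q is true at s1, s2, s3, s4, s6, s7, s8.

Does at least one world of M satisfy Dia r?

Let φ = Dia r. Evaluate φ at each world:
  s0 (successors {s4, s6, s9}): φ is true.
  s1 (successors {s5, s9}): φ is true.
  s2 (successors {s4, s8}): φ is true.
  s3 (successors {s1, s2, s6, s7}): φ is true.
  s4 (successors {s0, s1, s5, s6}): φ is true.
  s5 (successors {s0, s1, s8}): φ is true.
  s6 (successors {s3, s5, s6, s7, s8}): φ is true.
  s7 (successors {s0, s1, s6, s7, s9}): φ is true.
  s8 (successors {s3, s5, s6, s8}): φ is true.
  s9 (successors ∅): φ is false.
Detail at s0 (witness):
  At s0: Dia r requires r at some successor in {s4, s6, s9}.
    r holds at s4, so Dia r is true at s0.

Yes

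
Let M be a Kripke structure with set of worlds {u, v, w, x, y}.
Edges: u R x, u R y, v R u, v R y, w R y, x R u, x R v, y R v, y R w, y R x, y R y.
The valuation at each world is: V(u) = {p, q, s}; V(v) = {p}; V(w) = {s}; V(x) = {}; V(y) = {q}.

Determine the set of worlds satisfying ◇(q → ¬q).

Let φ = ◇(q → ¬q). Evaluate φ at each world:
  u (successors {x, y}): φ is true.
  v (successors {u, y}): φ is false.
  w (successors {y}): φ is false.
  x (successors {u, v}): φ is true.
  y (successors {v, w, x, y}): φ is true.
For instance, at u:
  At u: ◇(q → ¬q) requires q → ¬q at some successor in {x, y}.
    q → ¬q holds at x, so ◇(q → ¬q) is true at u.
Satisfying worlds: {u, x, y}

u, x, y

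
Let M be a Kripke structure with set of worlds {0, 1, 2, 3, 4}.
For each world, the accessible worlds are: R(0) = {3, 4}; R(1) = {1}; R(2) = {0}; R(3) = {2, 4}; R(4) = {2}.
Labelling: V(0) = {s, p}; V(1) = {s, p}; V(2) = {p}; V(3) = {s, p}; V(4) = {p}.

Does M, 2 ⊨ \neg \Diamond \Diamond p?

At 2: \Diamond \Diamond p is true, so \neg \Diamond \Diamond p is false.
  At 2: \Diamond \Diamond p requires \Diamond p at some successor in {0}.
    \Diamond p holds at 0, so \Diamond \Diamond p is true at 2.
      At 0: \Diamond p requires p at some successor in {3, 4}.
        p holds at 3, so \Diamond p is true at 0.

No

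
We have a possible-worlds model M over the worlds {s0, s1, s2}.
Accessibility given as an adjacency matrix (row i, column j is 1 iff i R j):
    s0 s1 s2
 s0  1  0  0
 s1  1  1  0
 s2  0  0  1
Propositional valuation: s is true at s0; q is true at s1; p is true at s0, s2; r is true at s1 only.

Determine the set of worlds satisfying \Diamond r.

s1

Let φ = \Diamond r. Evaluate φ at each world:
  s0 (successors {s0}): φ is false.
  s1 (successors {s0, s1}): φ is true.
  s2 (successors {s2}): φ is false.
For instance, at s1:
  At s1: \Diamond r requires r at some successor in {s0, s1}.
    r holds at s1, so \Diamond r is true at s1.
Satisfying worlds: {s1}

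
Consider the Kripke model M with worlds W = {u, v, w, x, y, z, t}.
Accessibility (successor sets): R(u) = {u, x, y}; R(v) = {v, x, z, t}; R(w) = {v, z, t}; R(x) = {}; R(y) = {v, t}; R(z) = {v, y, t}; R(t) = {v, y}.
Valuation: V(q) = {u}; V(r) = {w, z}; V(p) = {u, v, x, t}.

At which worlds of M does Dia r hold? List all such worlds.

Let φ = Dia r. Evaluate φ at each world:
  u (successors {u, x, y}): φ is false.
  v (successors {v, x, z, t}): φ is true.
  w (successors {v, z, t}): φ is true.
  x (successors ∅): φ is false.
  y (successors {v, t}): φ is false.
  z (successors {v, y, t}): φ is false.
  t (successors {v, y}): φ is false.
For instance, at w:
  At w: Dia r requires r at some successor in {v, z, t}.
    r holds at z, so Dia r is true at w.
Satisfying worlds: {v, w}

v, w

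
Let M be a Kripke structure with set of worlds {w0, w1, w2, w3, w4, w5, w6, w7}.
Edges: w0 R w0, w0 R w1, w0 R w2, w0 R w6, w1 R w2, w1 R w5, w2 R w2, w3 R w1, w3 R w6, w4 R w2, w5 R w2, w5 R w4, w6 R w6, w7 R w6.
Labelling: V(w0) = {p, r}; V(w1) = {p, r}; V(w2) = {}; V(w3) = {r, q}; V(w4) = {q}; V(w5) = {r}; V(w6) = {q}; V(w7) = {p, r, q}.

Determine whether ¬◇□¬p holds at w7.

At w7: ◇□¬p is true, so ¬◇□¬p is false.
  At w7: ◇□¬p requires □¬p at some successor in {w6}.
    □¬p holds at w6, so ◇□¬p is true at w7.
      At w6: □¬p requires ¬p at every successor {w6}.
        At w6: ¬p is true.
      So □¬p is true at w6.

No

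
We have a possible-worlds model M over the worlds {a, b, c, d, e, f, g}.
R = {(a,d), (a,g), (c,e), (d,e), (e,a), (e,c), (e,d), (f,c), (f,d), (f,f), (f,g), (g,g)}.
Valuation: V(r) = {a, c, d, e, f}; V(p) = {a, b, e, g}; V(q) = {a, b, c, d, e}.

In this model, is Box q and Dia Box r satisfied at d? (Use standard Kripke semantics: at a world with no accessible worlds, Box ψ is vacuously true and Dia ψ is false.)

Yes

At d: Box q is true, Dia Box r is true, so Box q and Dia Box r is true.
  At d: Box q requires q at every successor {e}.
    At e: q is true.
  So Box q is true at d.
  At d: Dia Box r requires Box r at some successor in {e}.
    Box r holds at e, so Dia Box r is true at d.
      At e: Box r requires r at every successor {a, c, d}.
        At a: r is true.
        At c: r is true.
        At d: r is true.
      So Box r is true at e.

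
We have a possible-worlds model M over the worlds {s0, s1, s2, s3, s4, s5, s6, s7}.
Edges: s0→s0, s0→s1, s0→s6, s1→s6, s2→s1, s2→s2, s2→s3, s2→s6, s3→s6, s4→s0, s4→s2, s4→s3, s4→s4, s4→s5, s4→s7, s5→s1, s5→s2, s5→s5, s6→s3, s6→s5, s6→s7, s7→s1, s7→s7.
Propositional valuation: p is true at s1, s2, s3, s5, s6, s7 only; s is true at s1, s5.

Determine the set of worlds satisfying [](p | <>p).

Let φ = [](p | <>p). Evaluate φ at each world:
  s0 (successors {s0, s1, s6}): φ is true.
  s1 (successors {s6}): φ is true.
  s2 (successors {s1, s2, s3, s6}): φ is true.
  s3 (successors {s6}): φ is true.
  s4 (successors {s0, s2, s3, s4, s5, s7}): φ is true.
  s5 (successors {s1, s2, s5}): φ is true.
  s6 (successors {s3, s5, s7}): φ is true.
  s7 (successors {s1, s7}): φ is true.
For instance, at s1:
  At s1: [](p | <>p) requires p | <>p at every successor {s6}.
      At s6: p is true, <>p is true, so p | <>p is true.
  So [](p | <>p) is true at s1.
Satisfying worlds: {s0, s1, s2, s3, s4, s5, s6, s7}

s0, s1, s2, s3, s4, s5, s6, s7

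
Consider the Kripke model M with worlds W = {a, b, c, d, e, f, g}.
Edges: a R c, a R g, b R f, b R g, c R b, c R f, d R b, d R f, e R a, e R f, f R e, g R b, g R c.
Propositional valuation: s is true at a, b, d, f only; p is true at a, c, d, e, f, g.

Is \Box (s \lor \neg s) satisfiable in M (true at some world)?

Yes

Let φ = \Box (s \lor \neg s). Evaluate φ at each world:
  a (successors {c, g}): φ is true.
  b (successors {f, g}): φ is true.
  c (successors {b, f}): φ is true.
  d (successors {b, f}): φ is true.
  e (successors {a, f}): φ is true.
  f (successors {e}): φ is true.
  g (successors {b, c}): φ is true.
Detail at a (witness):
  At a: \Box (s \lor \neg s) requires s \lor \neg s at every successor {c, g}.
    At c: s \lor \neg s is true.
    At g: s \lor \neg s is true.
  So \Box (s \lor \neg s) is true at a.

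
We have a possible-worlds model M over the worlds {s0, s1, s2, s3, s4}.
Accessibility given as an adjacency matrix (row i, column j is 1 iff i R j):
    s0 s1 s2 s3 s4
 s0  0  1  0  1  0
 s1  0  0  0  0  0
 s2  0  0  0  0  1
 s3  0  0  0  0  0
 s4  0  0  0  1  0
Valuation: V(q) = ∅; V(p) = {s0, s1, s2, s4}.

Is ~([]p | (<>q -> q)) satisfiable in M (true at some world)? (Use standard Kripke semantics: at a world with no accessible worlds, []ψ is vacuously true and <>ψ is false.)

No

Recall that []ψ holds at a world iff ψ holds at every accessible world, and <>ψ holds iff ψ holds at some accessible world.
Let φ = ~([]p | (<>q -> q)). Evaluate φ at each world:
  s0 (successors {s1, s3}): φ is false.
  s1 (successors ∅): φ is false.
  s2 (successors {s4}): φ is false.
  s3 (successors ∅): φ is false.
  s4 (successors {s3}): φ is false.
For instance, at s2:
  At s2: []p | (<>q -> q) is true, so ~([]p | (<>q -> q)) is false.
    At s2: []p is true, <>q -> q is true, so []p | (<>q -> q) is true.
      At s2: []p requires p at every successor {s4}.
        At s4: p is true.
      So []p is true at s2.
      At s2: <>q is false, q is false, so <>q -> q is true.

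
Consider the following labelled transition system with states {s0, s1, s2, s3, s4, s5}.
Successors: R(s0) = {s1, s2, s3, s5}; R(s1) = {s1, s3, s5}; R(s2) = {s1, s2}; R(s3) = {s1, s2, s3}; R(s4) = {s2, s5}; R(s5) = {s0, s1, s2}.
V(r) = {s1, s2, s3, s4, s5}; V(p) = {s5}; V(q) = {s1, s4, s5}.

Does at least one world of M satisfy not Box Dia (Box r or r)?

No

Let φ = not Box Dia (Box r or r). Evaluate φ at each world:
  s0 (successors {s1, s2, s3, s5}): φ is false.
  s1 (successors {s1, s3, s5}): φ is false.
  s2 (successors {s1, s2}): φ is false.
  s3 (successors {s1, s2, s3}): φ is false.
  s4 (successors {s2, s5}): φ is false.
  s5 (successors {s0, s1, s2}): φ is false.
For instance, at s0:
  At s0: Box Dia (Box r or r) is true, so not Box Dia (Box r or r) is false.
    At s0: Box Dia (Box r or r) requires Dia (Box r or r) at every successor {s1, s2, s3, s5}.
      At s1: Dia (Box r or r) is true.
      At s2: Dia (Box r or r) is true.
      At s3: Dia (Box r or r) is true.
      At s5: Dia (Box r or r) is true.
    So Box Dia (Box r or r) is true at s0.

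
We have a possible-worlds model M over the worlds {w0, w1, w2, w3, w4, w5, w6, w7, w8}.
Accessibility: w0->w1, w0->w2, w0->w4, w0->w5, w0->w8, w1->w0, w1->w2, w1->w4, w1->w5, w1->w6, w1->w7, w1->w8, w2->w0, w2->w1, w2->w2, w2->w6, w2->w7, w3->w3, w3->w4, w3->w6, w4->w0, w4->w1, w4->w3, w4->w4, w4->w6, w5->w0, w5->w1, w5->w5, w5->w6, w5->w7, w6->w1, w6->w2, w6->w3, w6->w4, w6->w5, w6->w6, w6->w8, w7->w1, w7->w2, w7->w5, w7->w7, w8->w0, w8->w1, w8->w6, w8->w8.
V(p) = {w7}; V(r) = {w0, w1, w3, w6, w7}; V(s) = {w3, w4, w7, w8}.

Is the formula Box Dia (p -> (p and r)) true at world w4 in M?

Yes

Recall that Box ψ holds at a world iff ψ holds at every accessible world, and Dia ψ holds iff ψ holds at some accessible world.
At w4: Box Dia (p -> (p and r)) requires Dia (p -> (p and r)) at every successor {w0, w1, w3, w4, w6}.
  At w0: Dia (p -> (p and r)) is true.
  At w1: Dia (p -> (p and r)) is true.
  At w3: Dia (p -> (p and r)) is true.
  At w4: Dia (p -> (p and r)) is true.
  At w6: Dia (p -> (p and r)) is true.
So Box Dia (p -> (p and r)) is true at w4.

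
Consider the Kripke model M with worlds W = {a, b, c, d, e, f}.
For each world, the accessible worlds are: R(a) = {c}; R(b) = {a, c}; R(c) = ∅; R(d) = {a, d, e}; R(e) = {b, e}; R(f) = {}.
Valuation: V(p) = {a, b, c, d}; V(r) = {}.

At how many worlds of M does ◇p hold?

Let φ = ◇p. Evaluate φ at each world:
  a (successors {c}): φ is true.
  b (successors {a, c}): φ is true.
  c (successors ∅): φ is false.
  d (successors {a, d, e}): φ is true.
  e (successors {b, e}): φ is true.
  f (successors ∅): φ is false.
For instance, at e:
  At e: ◇p requires p at some successor in {b, e}.
    p holds at b, so ◇p is true at e.
Satisfying worlds: {a, b, d, e}

4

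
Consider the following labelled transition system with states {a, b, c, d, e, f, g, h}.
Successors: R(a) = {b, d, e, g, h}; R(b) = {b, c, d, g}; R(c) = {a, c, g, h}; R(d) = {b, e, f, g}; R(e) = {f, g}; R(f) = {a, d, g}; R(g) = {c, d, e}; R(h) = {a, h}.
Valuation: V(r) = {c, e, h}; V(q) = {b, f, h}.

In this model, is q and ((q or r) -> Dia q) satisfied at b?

Yes

Recall that Dia ψ holds at a world iff ψ holds at some accessible world.
At b: q is true, (q or r) -> Dia q is true, so q and ((q or r) -> Dia q) is true.
  At b: q or r is true, Dia q is true, so (q or r) -> Dia q is true.
    At b: Dia q requires q at some successor in {b, c, d, g}.
      q holds at b, so Dia q is true at b.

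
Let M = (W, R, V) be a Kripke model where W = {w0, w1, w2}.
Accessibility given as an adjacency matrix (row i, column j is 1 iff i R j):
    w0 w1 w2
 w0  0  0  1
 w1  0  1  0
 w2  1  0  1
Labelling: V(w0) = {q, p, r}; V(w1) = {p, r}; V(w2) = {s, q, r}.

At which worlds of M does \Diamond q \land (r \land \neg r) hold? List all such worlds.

none

Let φ = \Diamond q \land (r \land \neg r). Evaluate φ at each world:
  w0 (successors {w2}): φ is false.
  w1 (successors {w1}): φ is false.
  w2 (successors {w0, w2}): φ is false.
For instance, at w1:
  At w1: \Diamond q is false, r \land \neg r is false, so \Diamond q \land (r \land \neg r) is false.
    At w1: \Diamond q requires q at some successor in {w1}.
      At w1: q is false.
    So \Diamond q is false at w1.
Satisfying worlds: none.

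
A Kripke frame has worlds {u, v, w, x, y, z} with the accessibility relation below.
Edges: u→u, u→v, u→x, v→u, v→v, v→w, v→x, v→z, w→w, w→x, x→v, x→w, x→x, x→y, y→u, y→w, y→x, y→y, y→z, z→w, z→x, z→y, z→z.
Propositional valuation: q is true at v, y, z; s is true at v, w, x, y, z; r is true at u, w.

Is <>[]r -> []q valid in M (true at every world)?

Let φ = <>[]r -> []q. Evaluate φ at each world:
  u (successors {u, v, x}): φ is true.
  v (successors {u, v, w, x, z}): φ is true.
  w (successors {w, x}): φ is true.
  x (successors {v, w, x, y}): φ is true.
  y (successors {u, w, x, y, z}): φ is true.
  z (successors {w, x, y, z}): φ is true.
For instance, at w:
  At w: <>[]r is false, []q is false, so <>[]r -> []q is true.
    At w: <>[]r requires []r at some successor in {w, x}.
      At w: []r is false.
      At x: []r is false.
    So <>[]r is false at w.
    At w: []q requires q at every successor {w, x}.
      q fails at w, so []q is false at w.

Yes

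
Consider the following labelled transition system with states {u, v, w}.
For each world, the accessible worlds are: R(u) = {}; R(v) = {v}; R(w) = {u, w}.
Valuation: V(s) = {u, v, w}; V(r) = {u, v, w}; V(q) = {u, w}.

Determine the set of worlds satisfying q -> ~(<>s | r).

Let φ = q -> ~(<>s | r). Evaluate φ at each world:
  u (successors ∅): φ is false.
  v (successors {v}): φ is true.
  w (successors {u, w}): φ is false.
For instance, at v:
  At v: q is false, ~(<>s | r) is false, so q -> ~(<>s | r) is true.
    At v: <>s | r is true, so ~(<>s | r) is false.
      At v: <>s is true, r is true, so <>s | r is true.
Satisfying worlds: {v}

v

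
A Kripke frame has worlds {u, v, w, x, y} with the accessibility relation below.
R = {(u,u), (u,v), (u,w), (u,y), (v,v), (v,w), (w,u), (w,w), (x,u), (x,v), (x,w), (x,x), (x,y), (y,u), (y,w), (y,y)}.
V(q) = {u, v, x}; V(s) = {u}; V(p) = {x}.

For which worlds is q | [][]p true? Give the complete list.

u, v, x

Recall that []ψ holds at a world iff ψ holds at every accessible world, and <>ψ holds iff ψ holds at some accessible world.
Let φ = q | [][]p. Evaluate φ at each world:
  u (successors {u, v, w, y}): φ is true.
  v (successors {v, w}): φ is true.
  w (successors {u, w}): φ is false.
  x (successors {u, v, w, x, y}): φ is true.
  y (successors {u, w, y}): φ is false.
For instance, at u:
  At u: q is true, [][]p is false, so q | [][]p is true.
    At u: [][]p requires []p at every successor {u, v, w, y}.
      []p fails at u, so [][]p is false at u.
Satisfying worlds: {u, v, x}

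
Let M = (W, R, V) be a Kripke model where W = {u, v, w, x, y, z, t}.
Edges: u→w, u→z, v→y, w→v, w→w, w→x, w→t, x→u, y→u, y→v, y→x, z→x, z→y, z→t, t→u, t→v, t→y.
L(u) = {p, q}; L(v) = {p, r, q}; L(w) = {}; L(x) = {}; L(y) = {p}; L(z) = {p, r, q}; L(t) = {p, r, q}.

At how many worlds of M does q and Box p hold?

2

Let φ = q and Box p. Evaluate φ at each world:
  u (successors {w, z}): φ is false.
  v (successors {y}): φ is true.
  w (successors {v, w, x, t}): φ is false.
  x (successors {u}): φ is false.
  y (successors {u, v, x}): φ is false.
  z (successors {x, y, t}): φ is false.
  t (successors {u, v, y}): φ is true.
For instance, at w:
  At w: q is false, Box p is false, so q and Box p is false.
    At w: Box p requires p at every successor {v, w, x, t}.
      p fails at w, so Box p is false at w.
Satisfying worlds: {v, t}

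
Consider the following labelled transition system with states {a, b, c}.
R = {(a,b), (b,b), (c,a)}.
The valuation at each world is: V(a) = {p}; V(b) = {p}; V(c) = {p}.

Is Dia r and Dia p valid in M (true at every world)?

Recall that Dia ψ holds at a world iff ψ holds at some accessible world.
Let φ = Dia r and Dia p. Evaluate φ at each world:
  a (successors {b}): φ is false.
  b (successors {b}): φ is false.
  c (successors {a}): φ is false.
Detail at a (counterexample):
  At a: Dia r is false, Dia p is true, so Dia r and Dia p is false.
    At a: Dia r requires r at some successor in {b}.
      At b: r is false.
    So Dia r is false at a.
    At a: Dia p requires p at some successor in {b}.
      p holds at b, so Dia p is true at a.

No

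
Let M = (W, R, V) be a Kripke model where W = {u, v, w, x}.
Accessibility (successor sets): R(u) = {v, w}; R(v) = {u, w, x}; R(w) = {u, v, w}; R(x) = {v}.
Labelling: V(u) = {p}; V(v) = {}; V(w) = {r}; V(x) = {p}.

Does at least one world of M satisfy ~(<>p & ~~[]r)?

Let φ = ~(<>p & ~~[]r). Evaluate φ at each world:
  u (successors {v, w}): φ is true.
  v (successors {u, w, x}): φ is true.
  w (successors {u, v, w}): φ is true.
  x (successors {v}): φ is true.
Detail at u (witness):
  At u: <>p & ~~[]r is false, so ~(<>p & ~~[]r) is true.
    At u: <>p is false, ~~[]r is false, so <>p & ~~[]r is false.
      At u: <>p requires p at some successor in {v, w}.
        At v: p is false.
        At w: p is false.
      So <>p is false at u.
      At u: ~[]r is true, so ~~[]r is false.

Yes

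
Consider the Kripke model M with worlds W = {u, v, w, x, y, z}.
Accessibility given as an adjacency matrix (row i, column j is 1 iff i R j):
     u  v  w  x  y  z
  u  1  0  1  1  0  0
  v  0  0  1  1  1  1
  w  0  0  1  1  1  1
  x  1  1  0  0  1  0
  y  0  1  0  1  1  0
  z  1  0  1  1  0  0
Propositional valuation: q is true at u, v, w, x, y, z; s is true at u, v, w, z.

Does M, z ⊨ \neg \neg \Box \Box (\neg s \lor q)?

Yes

At z: \neg \Box \Box (\neg s \lor q) is false, so \neg \neg \Box \Box (\neg s \lor q) is true.
  At z: \Box \Box (\neg s \lor q) is true, so \neg \Box \Box (\neg s \lor q) is false.
    At z: \Box \Box (\neg s \lor q) requires \Box (\neg s \lor q) at every successor {u, w, x}.
      At u: \Box (\neg s \lor q) is true.
      At w: \Box (\neg s \lor q) is true.
      At x: \Box (\neg s \lor q) is true.
    So \Box \Box (\neg s \lor q) is true at z.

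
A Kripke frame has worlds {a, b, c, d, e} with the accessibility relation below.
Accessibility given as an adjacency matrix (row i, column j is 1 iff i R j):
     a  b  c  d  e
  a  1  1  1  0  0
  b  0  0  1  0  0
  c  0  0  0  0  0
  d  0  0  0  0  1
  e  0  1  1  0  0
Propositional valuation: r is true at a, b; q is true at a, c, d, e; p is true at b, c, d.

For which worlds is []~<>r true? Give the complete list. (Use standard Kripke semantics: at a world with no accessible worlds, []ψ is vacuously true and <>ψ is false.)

b, c, e

Let φ = []~<>r. Evaluate φ at each world:
  a (successors {a, b, c}): φ is false.
  b (successors {c}): φ is true.
  c (successors ∅): φ is true.
  d (successors {e}): φ is false.
  e (successors {b, c}): φ is true.
For instance, at a:
  At a: []~<>r requires ~<>r at every successor {a, b, c}.
    ~<>r fails at a, so []~<>r is false at a.
      At a: <>r is true, so ~<>r is false.
Satisfying worlds: {b, c, e}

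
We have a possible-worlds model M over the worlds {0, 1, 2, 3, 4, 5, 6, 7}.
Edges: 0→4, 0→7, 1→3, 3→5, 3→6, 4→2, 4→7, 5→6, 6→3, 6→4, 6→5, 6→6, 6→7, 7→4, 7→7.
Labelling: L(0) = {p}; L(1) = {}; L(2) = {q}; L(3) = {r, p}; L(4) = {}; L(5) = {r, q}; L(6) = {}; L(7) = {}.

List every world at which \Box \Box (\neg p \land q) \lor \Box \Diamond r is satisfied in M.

Let φ = \Box \Box (\neg p \land q) \lor \Box \Diamond r. Evaluate φ at each world:
  0 (successors {4, 7}): φ is false.
  1 (successors {3}): φ is true.
  2 (successors ∅): φ is true.
  3 (successors {5, 6}): φ is false.
  4 (successors {2, 7}): φ is false.
  5 (successors {6}): φ is true.
  6 (successors {3, 4, 5, 6, 7}): φ is false.
  7 (successors {4, 7}): φ is false.
For instance, at 4:
  At 4: \Box \Box (\neg p \land q) is false, \Box \Diamond r is false, so \Box \Box (\neg p \land q) \lor \Box \Diamond r is false.
    At 4: \Box \Box (\neg p \land q) requires \Box (\neg p \land q) at every successor {2, 7}.
      \Box (\neg p \land q) fails at 7, so \Box \Box (\neg p \land q) is false at 4.
    At 4: \Box \Diamond r requires \Diamond r at every successor {2, 7}.
      \Diamond r fails at 2, so \Box \Diamond r is false at 4.
Satisfying worlds: {1, 2, 5}

1, 2, 5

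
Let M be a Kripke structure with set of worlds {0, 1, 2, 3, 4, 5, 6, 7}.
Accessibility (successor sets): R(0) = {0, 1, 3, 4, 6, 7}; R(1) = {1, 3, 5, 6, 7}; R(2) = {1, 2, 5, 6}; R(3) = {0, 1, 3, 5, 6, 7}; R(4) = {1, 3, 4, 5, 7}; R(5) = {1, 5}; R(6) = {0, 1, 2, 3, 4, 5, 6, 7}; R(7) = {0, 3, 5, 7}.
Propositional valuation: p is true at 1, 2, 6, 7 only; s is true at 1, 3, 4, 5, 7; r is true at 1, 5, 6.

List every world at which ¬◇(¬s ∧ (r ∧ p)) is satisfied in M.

Recall that ◇ψ holds at a world iff ψ holds at some accessible world.
Let φ = ¬◇(¬s ∧ (r ∧ p)). Evaluate φ at each world:
  0 (successors {0, 1, 3, 4, 6, 7}): φ is false.
  1 (successors {1, 3, 5, 6, 7}): φ is false.
  2 (successors {1, 2, 5, 6}): φ is false.
  3 (successors {0, 1, 3, 5, 6, 7}): φ is false.
  4 (successors {1, 3, 4, 5, 7}): φ is true.
  5 (successors {1, 5}): φ is true.
  6 (successors {0, 1, 2, 3, 4, 5, 6, 7}): φ is false.
  7 (successors {0, 3, 5, 7}): φ is true.
For instance, at 6:
  At 6: ◇(¬s ∧ (r ∧ p)) is true, so ¬◇(¬s ∧ (r ∧ p)) is false.
    At 6: ◇(¬s ∧ (r ∧ p)) requires ¬s ∧ (r ∧ p) at some successor in {0, 1, 2, 3, 4, 5, 6, 7}.
      ¬s ∧ (r ∧ p) holds at 6, so ◇(¬s ∧ (r ∧ p)) is true at 6.
Satisfying worlds: {4, 5, 7}

4, 5, 7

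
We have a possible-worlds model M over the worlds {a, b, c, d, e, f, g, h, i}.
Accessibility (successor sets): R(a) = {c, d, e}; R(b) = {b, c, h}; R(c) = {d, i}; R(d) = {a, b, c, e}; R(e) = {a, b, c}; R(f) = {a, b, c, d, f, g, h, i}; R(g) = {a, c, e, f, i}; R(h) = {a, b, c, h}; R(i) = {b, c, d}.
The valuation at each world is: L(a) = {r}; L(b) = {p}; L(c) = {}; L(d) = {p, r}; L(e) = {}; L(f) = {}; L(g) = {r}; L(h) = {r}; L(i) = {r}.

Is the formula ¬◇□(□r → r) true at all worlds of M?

Let φ = ¬◇□(□r → r). Evaluate φ at each world:
  a (successors {c, d, e}): φ is false.
  b (successors {b, c, h}): φ is false.
  c (successors {d, i}): φ is true.
  d (successors {a, b, c, e}): φ is false.
  e (successors {a, b, c}): φ is false.
  f (successors {a, b, c, d, f, g, h, i}): φ is false.
  g (successors {a, c, e, f, i}): φ is false.
  h (successors {a, b, c, h}): φ is false.
  i (successors {b, c, d}): φ is false.
Detail at a (counterexample):
  At a: ◇□(□r → r) is true, so ¬◇□(□r → r) is false.
    At a: ◇□(□r → r) requires □(□r → r) at some successor in {c, d, e}.
      □(□r → r) holds at c, so ◇□(□r → r) is true at a.

No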